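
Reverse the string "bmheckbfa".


Input: bmheckbfa
Reading characters right to left:
  Position 8: 'a'
  Position 7: 'f'
  Position 6: 'b'
  Position 5: 'k'
  Position 4: 'c'
  Position 3: 'e'
  Position 2: 'h'
  Position 1: 'm'
  Position 0: 'b'
Reversed: afbkcehmb

afbkcehmb


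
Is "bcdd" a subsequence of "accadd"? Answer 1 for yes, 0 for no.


Check if "bcdd" is a subsequence of "accadd"
Greedy scan:
  Position 0 ('a'): no match needed
  Position 1 ('c'): no match needed
  Position 2 ('c'): no match needed
  Position 3 ('a'): no match needed
  Position 4 ('d'): no match needed
  Position 5 ('d'): no match needed
Only matched 0/4 characters => not a subsequence

0


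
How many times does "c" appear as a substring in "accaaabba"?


Searching for "c" in "accaaabba"
Scanning each position:
  Position 0: "a" => no
  Position 1: "c" => MATCH
  Position 2: "c" => MATCH
  Position 3: "a" => no
  Position 4: "a" => no
  Position 5: "a" => no
  Position 6: "b" => no
  Position 7: "b" => no
  Position 8: "a" => no
Total occurrences: 2

2


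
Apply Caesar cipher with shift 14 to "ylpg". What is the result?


Caesar cipher: shift "ylpg" by 14
  'y' (pos 24) + 14 = pos 12 = 'm'
  'l' (pos 11) + 14 = pos 25 = 'z'
  'p' (pos 15) + 14 = pos 3 = 'd'
  'g' (pos 6) + 14 = pos 20 = 'u'
Result: mzdu

mzdu


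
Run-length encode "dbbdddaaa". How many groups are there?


Input: dbbdddaaa
Scanning for consecutive runs:
  Group 1: 'd' x 1 (positions 0-0)
  Group 2: 'b' x 2 (positions 1-2)
  Group 3: 'd' x 3 (positions 3-5)
  Group 4: 'a' x 3 (positions 6-8)
Total groups: 4

4


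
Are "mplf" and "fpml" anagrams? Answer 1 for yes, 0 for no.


Strings: "mplf", "fpml"
Sorted first:  flmp
Sorted second: flmp
Sorted forms match => anagrams

1


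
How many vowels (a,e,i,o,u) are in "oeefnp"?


Input: oeefnp
Checking each character:
  'o' at position 0: vowel (running total: 1)
  'e' at position 1: vowel (running total: 2)
  'e' at position 2: vowel (running total: 3)
  'f' at position 3: consonant
  'n' at position 4: consonant
  'p' at position 5: consonant
Total vowels: 3

3


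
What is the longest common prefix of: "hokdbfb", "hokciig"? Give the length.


Words: hokdbfb, hokciig
  Position 0: all 'h' => match
  Position 1: all 'o' => match
  Position 2: all 'k' => match
  Position 3: ('d', 'c') => mismatch, stop
LCP = "hok" (length 3)

3


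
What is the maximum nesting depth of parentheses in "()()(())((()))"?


Input: "()()(())((()))"
Tracking depth:
  Position 0 '(': depth becomes 1
  Position 1 ')': depth becomes 0
  Position 2 '(': depth becomes 1
  Position 3 ')': depth becomes 0
  Position 4 '(': depth becomes 1
  Position 5 '(': depth becomes 2
  Position 6 ')': depth becomes 1
  Position 7 ')': depth becomes 0
  Position 8 '(': depth becomes 1
  Position 9 '(': depth becomes 2
  Position 10 '(': depth becomes 3
  Position 11 ')': depth becomes 2
  Position 12 ')': depth becomes 1
  Position 13 ')': depth becomes 0
Maximum depth reached: 3

3


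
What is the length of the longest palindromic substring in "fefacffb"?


Input: "fefacffb"
Checking substrings for palindromes:
  [0:3] "fef" (len 3) => palindrome
  [5:7] "ff" (len 2) => palindrome
Longest palindromic substring: "fef" with length 3

3


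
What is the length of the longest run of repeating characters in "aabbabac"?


Input: "aabbabac"
Scanning for longest run:
  Position 1 ('a'): continues run of 'a', length=2
  Position 2 ('b'): new char, reset run to 1
  Position 3 ('b'): continues run of 'b', length=2
  Position 4 ('a'): new char, reset run to 1
  Position 5 ('b'): new char, reset run to 1
  Position 6 ('a'): new char, reset run to 1
  Position 7 ('c'): new char, reset run to 1
Longest run: 'a' with length 2

2


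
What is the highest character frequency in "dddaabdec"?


Input: dddaabdec
Character counts:
  'a': 2
  'b': 1
  'c': 1
  'd': 4
  'e': 1
Maximum frequency: 4

4


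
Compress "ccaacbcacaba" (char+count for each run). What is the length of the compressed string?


Input: ccaacbcacaba
Runs:
  'c' x 2 => "c2"
  'a' x 2 => "a2"
  'c' x 1 => "c1"
  'b' x 1 => "b1"
  'c' x 1 => "c1"
  'a' x 1 => "a1"
  'c' x 1 => "c1"
  'a' x 1 => "a1"
  'b' x 1 => "b1"
  'a' x 1 => "a1"
Compressed: "c2a2c1b1c1a1c1a1b1a1"
Compressed length: 20

20


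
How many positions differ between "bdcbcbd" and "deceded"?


Comparing "bdcbcbd" and "deceded" position by position:
  Position 0: 'b' vs 'd' => DIFFER
  Position 1: 'd' vs 'e' => DIFFER
  Position 2: 'c' vs 'c' => same
  Position 3: 'b' vs 'e' => DIFFER
  Position 4: 'c' vs 'd' => DIFFER
  Position 5: 'b' vs 'e' => DIFFER
  Position 6: 'd' vs 'd' => same
Positions that differ: 5

5


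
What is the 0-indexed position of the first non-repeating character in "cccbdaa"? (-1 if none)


Input: cccbdaa
Character frequencies:
  'a': 2
  'b': 1
  'c': 3
  'd': 1
Scanning left to right for freq == 1:
  Position 0 ('c'): freq=3, skip
  Position 1 ('c'): freq=3, skip
  Position 2 ('c'): freq=3, skip
  Position 3 ('b'): unique! => answer = 3

3


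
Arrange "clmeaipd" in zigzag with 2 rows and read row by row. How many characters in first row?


Zigzag "clmeaipd" into 2 rows:
Placing characters:
  'c' => row 0
  'l' => row 1
  'm' => row 0
  'e' => row 1
  'a' => row 0
  'i' => row 1
  'p' => row 0
  'd' => row 1
Rows:
  Row 0: "cmap"
  Row 1: "leid"
First row length: 4

4


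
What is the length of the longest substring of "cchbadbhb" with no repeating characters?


Input: "cchbadbhb"
Sliding window (track last position of each char):
  Position 0 ('c'): window [0,0] length 1 -- new best
  Position 1 ('c'): repeat (last at 0), move window start to 1
  Position 1 ('c'): window [1,1] length 1
  Position 2 ('h'): window [1,2] length 2 -- new best
  Position 3 ('b'): window [1,3] length 3 -- new best
  Position 4 ('a'): window [1,4] length 4 -- new best
  Position 5 ('d'): window [1,5] length 5 -- new best
  Position 6 ('b'): repeat (last at 3), move window start to 4
  Position 6 ('b'): window [4,6] length 3
  Position 7 ('h'): window [4,7] length 4
  Position 8 ('b'): repeat (last at 6), move window start to 7
  Position 8 ('b'): window [7,8] length 2
Longest substring with no repeats: "chbad" with length 5

5


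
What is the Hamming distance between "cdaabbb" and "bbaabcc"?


Comparing "cdaabbb" and "bbaabcc" position by position:
  Position 0: 'c' vs 'b' => differ
  Position 1: 'd' vs 'b' => differ
  Position 2: 'a' vs 'a' => same
  Position 3: 'a' vs 'a' => same
  Position 4: 'b' vs 'b' => same
  Position 5: 'b' vs 'c' => differ
  Position 6: 'b' vs 'c' => differ
Total differences (Hamming distance): 4

4


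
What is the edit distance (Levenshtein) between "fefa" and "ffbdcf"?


Computing edit distance: "fefa" -> "ffbdcf"
DP table:
           f    f    b    d    c    f
      0    1    2    3    4    5    6
  f   1    0    1    2    3    4    5
  e   2    1    1    2    3    4    5
  f   3    2    1    2    3    4    4
  a   4    3    2    2    3    4    5
Edit distance = dp[4][6] = 5

5


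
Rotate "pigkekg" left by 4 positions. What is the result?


Input: "pigkekg", rotate left by 4
First 4 characters: "pigk"
Remaining characters: "ekg"
Concatenate remaining + first: "ekg" + "pigk" = "ekgpigk"

ekgpigk


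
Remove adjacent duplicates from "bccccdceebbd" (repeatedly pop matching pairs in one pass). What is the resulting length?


Input: bccccdceebbd
Stack-based adjacent duplicate removal:
  Read 'b': push. Stack: b
  Read 'c': push. Stack: bc
  Read 'c': matches stack top 'c' => pop. Stack: b
  Read 'c': push. Stack: bc
  Read 'c': matches stack top 'c' => pop. Stack: b
  Read 'd': push. Stack: bd
  Read 'c': push. Stack: bdc
  Read 'e': push. Stack: bdce
  Read 'e': matches stack top 'e' => pop. Stack: bdc
  Read 'b': push. Stack: bdcb
  Read 'b': matches stack top 'b' => pop. Stack: bdc
  Read 'd': push. Stack: bdcd
Final stack: "bdcd" (length 4)

4


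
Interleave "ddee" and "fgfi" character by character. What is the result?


Interleaving "ddee" and "fgfi":
  Position 0: 'd' from first, 'f' from second => "df"
  Position 1: 'd' from first, 'g' from second => "dg"
  Position 2: 'e' from first, 'f' from second => "ef"
  Position 3: 'e' from first, 'i' from second => "ei"
Result: dfdgefei

dfdgefei


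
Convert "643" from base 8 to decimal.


Input: "643" in base 8
Positional expansion:
  Digit '6' (value 6) x 8^2 = 384
  Digit '4' (value 4) x 8^1 = 32
  Digit '3' (value 3) x 8^0 = 3
Sum = 419

419


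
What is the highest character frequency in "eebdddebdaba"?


Input: eebdddebdaba
Character counts:
  'a': 2
  'b': 3
  'd': 4
  'e': 3
Maximum frequency: 4

4


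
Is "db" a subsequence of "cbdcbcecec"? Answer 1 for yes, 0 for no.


Check if "db" is a subsequence of "cbdcbcecec"
Greedy scan:
  Position 0 ('c'): no match needed
  Position 1 ('b'): no match needed
  Position 2 ('d'): matches sub[0] = 'd'
  Position 3 ('c'): no match needed
  Position 4 ('b'): matches sub[1] = 'b'
  Position 5 ('c'): no match needed
  Position 6 ('e'): no match needed
  Position 7 ('c'): no match needed
  Position 8 ('e'): no match needed
  Position 9 ('c'): no match needed
All 2 characters matched => is a subsequence

1


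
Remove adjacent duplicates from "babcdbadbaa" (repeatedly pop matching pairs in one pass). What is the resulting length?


Input: babcdbadbaa
Stack-based adjacent duplicate removal:
  Read 'b': push. Stack: b
  Read 'a': push. Stack: ba
  Read 'b': push. Stack: bab
  Read 'c': push. Stack: babc
  Read 'd': push. Stack: babcd
  Read 'b': push. Stack: babcdb
  Read 'a': push. Stack: babcdba
  Read 'd': push. Stack: babcdbad
  Read 'b': push. Stack: babcdbadb
  Read 'a': push. Stack: babcdbadba
  Read 'a': matches stack top 'a' => pop. Stack: babcdbadb
Final stack: "babcdbadb" (length 9)

9


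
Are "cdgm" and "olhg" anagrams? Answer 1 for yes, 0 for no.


Strings: "cdgm", "olhg"
Sorted first:  cdgm
Sorted second: ghlo
Differ at position 0: 'c' vs 'g' => not anagrams

0


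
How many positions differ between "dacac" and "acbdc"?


Comparing "dacac" and "acbdc" position by position:
  Position 0: 'd' vs 'a' => DIFFER
  Position 1: 'a' vs 'c' => DIFFER
  Position 2: 'c' vs 'b' => DIFFER
  Position 3: 'a' vs 'd' => DIFFER
  Position 4: 'c' vs 'c' => same
Positions that differ: 4

4


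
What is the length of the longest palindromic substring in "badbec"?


Input: "badbec"
Checking substrings for palindromes:
  No multi-char palindromic substrings found
Longest palindromic substring: "b" with length 1

1


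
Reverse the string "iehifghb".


Input: iehifghb
Reading characters right to left:
  Position 7: 'b'
  Position 6: 'h'
  Position 5: 'g'
  Position 4: 'f'
  Position 3: 'i'
  Position 2: 'h'
  Position 1: 'e'
  Position 0: 'i'
Reversed: bhgfihei

bhgfihei


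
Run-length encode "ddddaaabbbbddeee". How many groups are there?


Input: ddddaaabbbbddeee
Scanning for consecutive runs:
  Group 1: 'd' x 4 (positions 0-3)
  Group 2: 'a' x 3 (positions 4-6)
  Group 3: 'b' x 4 (positions 7-10)
  Group 4: 'd' x 2 (positions 11-12)
  Group 5: 'e' x 3 (positions 13-15)
Total groups: 5

5


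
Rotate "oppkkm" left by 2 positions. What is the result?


Input: "oppkkm", rotate left by 2
First 2 characters: "op"
Remaining characters: "pkkm"
Concatenate remaining + first: "pkkm" + "op" = "pkkmop"

pkkmop


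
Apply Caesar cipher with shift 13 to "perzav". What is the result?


Caesar cipher: shift "perzav" by 13
  'p' (pos 15) + 13 = pos 2 = 'c'
  'e' (pos 4) + 13 = pos 17 = 'r'
  'r' (pos 17) + 13 = pos 4 = 'e'
  'z' (pos 25) + 13 = pos 12 = 'm'
  'a' (pos 0) + 13 = pos 13 = 'n'
  'v' (pos 21) + 13 = pos 8 = 'i'
Result: cremni

cremni


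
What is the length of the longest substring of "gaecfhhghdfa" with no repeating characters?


Input: "gaecfhhghdfa"
Sliding window (track last position of each char):
  Position 0 ('g'): window [0,0] length 1 -- new best
  Position 1 ('a'): window [0,1] length 2 -- new best
  Position 2 ('e'): window [0,2] length 3 -- new best
  Position 3 ('c'): window [0,3] length 4 -- new best
  Position 4 ('f'): window [0,4] length 5 -- new best
  Position 5 ('h'): window [0,5] length 6 -- new best
  Position 6 ('h'): repeat (last at 5), move window start to 6
  Position 6 ('h'): window [6,6] length 1
  Position 7 ('g'): window [6,7] length 2
  Position 8 ('h'): repeat (last at 6), move window start to 7
  Position 8 ('h'): window [7,8] length 2
  Position 9 ('d'): window [7,9] length 3
  Position 10 ('f'): window [7,10] length 4
  Position 11 ('a'): window [7,11] length 5
Longest substring with no repeats: "gaecfh" with length 6

6


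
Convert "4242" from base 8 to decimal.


Input: "4242" in base 8
Positional expansion:
  Digit '4' (value 4) x 8^3 = 2048
  Digit '2' (value 2) x 8^2 = 128
  Digit '4' (value 4) x 8^1 = 32
  Digit '2' (value 2) x 8^0 = 2
Sum = 2210

2210


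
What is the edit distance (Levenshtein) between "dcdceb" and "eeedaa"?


Computing edit distance: "dcdceb" -> "eeedaa"
DP table:
           e    e    e    d    a    a
      0    1    2    3    4    5    6
  d   1    1    2    3    3    4    5
  c   2    2    2    3    4    4    5
  d   3    3    3    3    3    4    5
  c   4    4    4    4    4    4    5
  e   5    4    4    4    5    5    5
  b   6    5    5    5    5    6    6
Edit distance = dp[6][6] = 6

6


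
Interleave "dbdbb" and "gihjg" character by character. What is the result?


Interleaving "dbdbb" and "gihjg":
  Position 0: 'd' from first, 'g' from second => "dg"
  Position 1: 'b' from first, 'i' from second => "bi"
  Position 2: 'd' from first, 'h' from second => "dh"
  Position 3: 'b' from first, 'j' from second => "bj"
  Position 4: 'b' from first, 'g' from second => "bg"
Result: dgbidhbjbg

dgbidhbjbg


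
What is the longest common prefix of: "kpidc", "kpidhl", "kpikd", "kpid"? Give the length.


Words: kpidc, kpidhl, kpikd, kpid
  Position 0: all 'k' => match
  Position 1: all 'p' => match
  Position 2: all 'i' => match
  Position 3: ('d', 'd', 'k', 'd') => mismatch, stop
LCP = "kpi" (length 3)

3


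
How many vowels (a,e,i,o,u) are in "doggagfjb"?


Input: doggagfjb
Checking each character:
  'd' at position 0: consonant
  'o' at position 1: vowel (running total: 1)
  'g' at position 2: consonant
  'g' at position 3: consonant
  'a' at position 4: vowel (running total: 2)
  'g' at position 5: consonant
  'f' at position 6: consonant
  'j' at position 7: consonant
  'b' at position 8: consonant
Total vowels: 2

2


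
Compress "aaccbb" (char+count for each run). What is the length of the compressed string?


Input: aaccbb
Runs:
  'a' x 2 => "a2"
  'c' x 2 => "c2"
  'b' x 2 => "b2"
Compressed: "a2c2b2"
Compressed length: 6

6


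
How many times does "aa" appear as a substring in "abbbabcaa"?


Searching for "aa" in "abbbabcaa"
Scanning each position:
  Position 0: "ab" => no
  Position 1: "bb" => no
  Position 2: "bb" => no
  Position 3: "ba" => no
  Position 4: "ab" => no
  Position 5: "bc" => no
  Position 6: "ca" => no
  Position 7: "aa" => MATCH
Total occurrences: 1

1


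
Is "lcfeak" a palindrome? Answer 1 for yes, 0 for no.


Input: lcfeak
Reversed: kaefcl
  Compare pos 0 ('l') with pos 5 ('k'): MISMATCH
  Compare pos 1 ('c') with pos 4 ('a'): MISMATCH
  Compare pos 2 ('f') with pos 3 ('e'): MISMATCH
Result: not a palindrome

0


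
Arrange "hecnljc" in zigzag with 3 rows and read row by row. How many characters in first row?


Zigzag "hecnljc" into 3 rows:
Placing characters:
  'h' => row 0
  'e' => row 1
  'c' => row 2
  'n' => row 1
  'l' => row 0
  'j' => row 1
  'c' => row 2
Rows:
  Row 0: "hl"
  Row 1: "enj"
  Row 2: "cc"
First row length: 2

2


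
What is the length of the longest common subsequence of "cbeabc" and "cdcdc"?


LCS of "cbeabc" and "cdcdc"
DP table:
           c    d    c    d    c
      0    0    0    0    0    0
  c   0    1    1    1    1    1
  b   0    1    1    1    1    1
  e   0    1    1    1    1    1
  a   0    1    1    1    1    1
  b   0    1    1    1    1    1
  c   0    1    1    2    2    2
LCS length = dp[6][5] = 2

2


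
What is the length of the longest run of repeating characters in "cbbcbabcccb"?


Input: "cbbcbabcccb"
Scanning for longest run:
  Position 1 ('b'): new char, reset run to 1
  Position 2 ('b'): continues run of 'b', length=2
  Position 3 ('c'): new char, reset run to 1
  Position 4 ('b'): new char, reset run to 1
  Position 5 ('a'): new char, reset run to 1
  Position 6 ('b'): new char, reset run to 1
  Position 7 ('c'): new char, reset run to 1
  Position 8 ('c'): continues run of 'c', length=2
  Position 9 ('c'): continues run of 'c', length=3
  Position 10 ('b'): new char, reset run to 1
Longest run: 'c' with length 3

3


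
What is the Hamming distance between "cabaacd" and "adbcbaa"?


Comparing "cabaacd" and "adbcbaa" position by position:
  Position 0: 'c' vs 'a' => differ
  Position 1: 'a' vs 'd' => differ
  Position 2: 'b' vs 'b' => same
  Position 3: 'a' vs 'c' => differ
  Position 4: 'a' vs 'b' => differ
  Position 5: 'c' vs 'a' => differ
  Position 6: 'd' vs 'a' => differ
Total differences (Hamming distance): 6

6


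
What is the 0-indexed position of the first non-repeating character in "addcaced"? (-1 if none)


Input: addcaced
Character frequencies:
  'a': 2
  'c': 2
  'd': 3
  'e': 1
Scanning left to right for freq == 1:
  Position 0 ('a'): freq=2, skip
  Position 1 ('d'): freq=3, skip
  Position 2 ('d'): freq=3, skip
  Position 3 ('c'): freq=2, skip
  Position 4 ('a'): freq=2, skip
  Position 5 ('c'): freq=2, skip
  Position 6 ('e'): unique! => answer = 6

6


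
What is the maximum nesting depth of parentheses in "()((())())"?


Input: "()((())())"
Tracking depth:
  Position 0 '(': depth becomes 1
  Position 1 ')': depth becomes 0
  Position 2 '(': depth becomes 1
  Position 3 '(': depth becomes 2
  Position 4 '(': depth becomes 3
  Position 5 ')': depth becomes 2
  Position 6 ')': depth becomes 1
  Position 7 '(': depth becomes 2
  Position 8 ')': depth becomes 1
  Position 9 ')': depth becomes 0
Maximum depth reached: 3

3


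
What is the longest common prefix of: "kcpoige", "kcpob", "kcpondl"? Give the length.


Words: kcpoige, kcpob, kcpondl
  Position 0: all 'k' => match
  Position 1: all 'c' => match
  Position 2: all 'p' => match
  Position 3: all 'o' => match
  Position 4: ('i', 'b', 'n') => mismatch, stop
LCP = "kcpo" (length 4)

4


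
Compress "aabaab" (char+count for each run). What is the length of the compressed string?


Input: aabaab
Runs:
  'a' x 2 => "a2"
  'b' x 1 => "b1"
  'a' x 2 => "a2"
  'b' x 1 => "b1"
Compressed: "a2b1a2b1"
Compressed length: 8

8


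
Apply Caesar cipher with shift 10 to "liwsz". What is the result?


Caesar cipher: shift "liwsz" by 10
  'l' (pos 11) + 10 = pos 21 = 'v'
  'i' (pos 8) + 10 = pos 18 = 's'
  'w' (pos 22) + 10 = pos 6 = 'g'
  's' (pos 18) + 10 = pos 2 = 'c'
  'z' (pos 25) + 10 = pos 9 = 'j'
Result: vsgcj

vsgcj


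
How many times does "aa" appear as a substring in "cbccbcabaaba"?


Searching for "aa" in "cbccbcabaaba"
Scanning each position:
  Position 0: "cb" => no
  Position 1: "bc" => no
  Position 2: "cc" => no
  Position 3: "cb" => no
  Position 4: "bc" => no
  Position 5: "ca" => no
  Position 6: "ab" => no
  Position 7: "ba" => no
  Position 8: "aa" => MATCH
  Position 9: "ab" => no
  Position 10: "ba" => no
Total occurrences: 1

1


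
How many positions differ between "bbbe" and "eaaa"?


Comparing "bbbe" and "eaaa" position by position:
  Position 0: 'b' vs 'e' => DIFFER
  Position 1: 'b' vs 'a' => DIFFER
  Position 2: 'b' vs 'a' => DIFFER
  Position 3: 'e' vs 'a' => DIFFER
Positions that differ: 4

4


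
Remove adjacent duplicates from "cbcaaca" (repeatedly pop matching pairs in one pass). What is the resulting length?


Input: cbcaaca
Stack-based adjacent duplicate removal:
  Read 'c': push. Stack: c
  Read 'b': push. Stack: cb
  Read 'c': push. Stack: cbc
  Read 'a': push. Stack: cbca
  Read 'a': matches stack top 'a' => pop. Stack: cbc
  Read 'c': matches stack top 'c' => pop. Stack: cb
  Read 'a': push. Stack: cba
Final stack: "cba" (length 3)

3


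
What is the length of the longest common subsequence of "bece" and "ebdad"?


LCS of "bece" and "ebdad"
DP table:
           e    b    d    a    d
      0    0    0    0    0    0
  b   0    0    1    1    1    1
  e   0    1    1    1    1    1
  c   0    1    1    1    1    1
  e   0    1    1    1    1    1
LCS length = dp[4][5] = 1

1


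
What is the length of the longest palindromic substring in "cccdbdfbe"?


Input: "cccdbdfbe"
Checking substrings for palindromes:
  [0:3] "ccc" (len 3) => palindrome
  [3:6] "dbd" (len 3) => palindrome
  [0:2] "cc" (len 2) => palindrome
  [1:3] "cc" (len 2) => palindrome
Longest palindromic substring: "ccc" with length 3

3


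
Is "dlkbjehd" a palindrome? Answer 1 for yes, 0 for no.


Input: dlkbjehd
Reversed: dhejbkld
  Compare pos 0 ('d') with pos 7 ('d'): match
  Compare pos 1 ('l') with pos 6 ('h'): MISMATCH
  Compare pos 2 ('k') with pos 5 ('e'): MISMATCH
  Compare pos 3 ('b') with pos 4 ('j'): MISMATCH
Result: not a palindrome

0


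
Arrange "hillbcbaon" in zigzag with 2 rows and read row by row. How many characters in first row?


Zigzag "hillbcbaon" into 2 rows:
Placing characters:
  'h' => row 0
  'i' => row 1
  'l' => row 0
  'l' => row 1
  'b' => row 0
  'c' => row 1
  'b' => row 0
  'a' => row 1
  'o' => row 0
  'n' => row 1
Rows:
  Row 0: "hlbbo"
  Row 1: "ilcan"
First row length: 5

5


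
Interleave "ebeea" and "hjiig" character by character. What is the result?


Interleaving "ebeea" and "hjiig":
  Position 0: 'e' from first, 'h' from second => "eh"
  Position 1: 'b' from first, 'j' from second => "bj"
  Position 2: 'e' from first, 'i' from second => "ei"
  Position 3: 'e' from first, 'i' from second => "ei"
  Position 4: 'a' from first, 'g' from second => "ag"
Result: ehbjeieiag

ehbjeieiag


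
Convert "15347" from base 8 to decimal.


Input: "15347" in base 8
Positional expansion:
  Digit '1' (value 1) x 8^4 = 4096
  Digit '5' (value 5) x 8^3 = 2560
  Digit '3' (value 3) x 8^2 = 192
  Digit '4' (value 4) x 8^1 = 32
  Digit '7' (value 7) x 8^0 = 7
Sum = 6887

6887


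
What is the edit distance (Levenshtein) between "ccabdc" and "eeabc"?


Computing edit distance: "ccabdc" -> "eeabc"
DP table:
           e    e    a    b    c
      0    1    2    3    4    5
  c   1    1    2    3    4    4
  c   2    2    2    3    4    4
  a   3    3    3    2    3    4
  b   4    4    4    3    2    3
  d   5    5    5    4    3    3
  c   6    6    6    5    4    3
Edit distance = dp[6][5] = 3

3


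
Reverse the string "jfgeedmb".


Input: jfgeedmb
Reading characters right to left:
  Position 7: 'b'
  Position 6: 'm'
  Position 5: 'd'
  Position 4: 'e'
  Position 3: 'e'
  Position 2: 'g'
  Position 1: 'f'
  Position 0: 'j'
Reversed: bmdeegfj

bmdeegfj


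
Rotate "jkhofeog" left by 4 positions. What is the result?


Input: "jkhofeog", rotate left by 4
First 4 characters: "jkho"
Remaining characters: "feog"
Concatenate remaining + first: "feog" + "jkho" = "feogjkho"

feogjkho


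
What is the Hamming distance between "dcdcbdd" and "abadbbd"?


Comparing "dcdcbdd" and "abadbbd" position by position:
  Position 0: 'd' vs 'a' => differ
  Position 1: 'c' vs 'b' => differ
  Position 2: 'd' vs 'a' => differ
  Position 3: 'c' vs 'd' => differ
  Position 4: 'b' vs 'b' => same
  Position 5: 'd' vs 'b' => differ
  Position 6: 'd' vs 'd' => same
Total differences (Hamming distance): 5

5


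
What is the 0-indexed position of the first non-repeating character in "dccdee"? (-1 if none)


Input: dccdee
Character frequencies:
  'c': 2
  'd': 2
  'e': 2
Scanning left to right for freq == 1:
  Position 0 ('d'): freq=2, skip
  Position 1 ('c'): freq=2, skip
  Position 2 ('c'): freq=2, skip
  Position 3 ('d'): freq=2, skip
  Position 4 ('e'): freq=2, skip
  Position 5 ('e'): freq=2, skip
  No unique character found => answer = -1

-1


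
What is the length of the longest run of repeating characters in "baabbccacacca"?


Input: "baabbccacacca"
Scanning for longest run:
  Position 1 ('a'): new char, reset run to 1
  Position 2 ('a'): continues run of 'a', length=2
  Position 3 ('b'): new char, reset run to 1
  Position 4 ('b'): continues run of 'b', length=2
  Position 5 ('c'): new char, reset run to 1
  Position 6 ('c'): continues run of 'c', length=2
  Position 7 ('a'): new char, reset run to 1
  Position 8 ('c'): new char, reset run to 1
  Position 9 ('a'): new char, reset run to 1
  Position 10 ('c'): new char, reset run to 1
  Position 11 ('c'): continues run of 'c', length=2
  Position 12 ('a'): new char, reset run to 1
Longest run: 'a' with length 2

2


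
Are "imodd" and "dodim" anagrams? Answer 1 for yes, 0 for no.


Strings: "imodd", "dodim"
Sorted first:  ddimo
Sorted second: ddimo
Sorted forms match => anagrams

1


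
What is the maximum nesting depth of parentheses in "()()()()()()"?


Input: "()()()()()()"
Tracking depth:
  Position 0 '(': depth becomes 1
  Position 1 ')': depth becomes 0
  Position 2 '(': depth becomes 1
  Position 3 ')': depth becomes 0
  Position 4 '(': depth becomes 1
  Position 5 ')': depth becomes 0
  Position 6 '(': depth becomes 1
  Position 7 ')': depth becomes 0
  Position 8 '(': depth becomes 1
  Position 9 ')': depth becomes 0
  Position 10 '(': depth becomes 1
  Position 11 ')': depth becomes 0
Maximum depth reached: 1

1


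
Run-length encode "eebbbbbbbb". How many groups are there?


Input: eebbbbbbbb
Scanning for consecutive runs:
  Group 1: 'e' x 2 (positions 0-1)
  Group 2: 'b' x 8 (positions 2-9)
Total groups: 2

2


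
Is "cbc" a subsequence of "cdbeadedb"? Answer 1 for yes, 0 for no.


Check if "cbc" is a subsequence of "cdbeadedb"
Greedy scan:
  Position 0 ('c'): matches sub[0] = 'c'
  Position 1 ('d'): no match needed
  Position 2 ('b'): matches sub[1] = 'b'
  Position 3 ('e'): no match needed
  Position 4 ('a'): no match needed
  Position 5 ('d'): no match needed
  Position 6 ('e'): no match needed
  Position 7 ('d'): no match needed
  Position 8 ('b'): no match needed
Only matched 2/3 characters => not a subsequence

0


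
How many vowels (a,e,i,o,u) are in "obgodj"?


Input: obgodj
Checking each character:
  'o' at position 0: vowel (running total: 1)
  'b' at position 1: consonant
  'g' at position 2: consonant
  'o' at position 3: vowel (running total: 2)
  'd' at position 4: consonant
  'j' at position 5: consonant
Total vowels: 2

2


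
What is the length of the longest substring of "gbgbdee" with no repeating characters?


Input: "gbgbdee"
Sliding window (track last position of each char):
  Position 0 ('g'): window [0,0] length 1 -- new best
  Position 1 ('b'): window [0,1] length 2 -- new best
  Position 2 ('g'): repeat (last at 0), move window start to 1
  Position 2 ('g'): window [1,2] length 2
  Position 3 ('b'): repeat (last at 1), move window start to 2
  Position 3 ('b'): window [2,3] length 2
  Position 4 ('d'): window [2,4] length 3 -- new best
  Position 5 ('e'): window [2,5] length 4 -- new best
  Position 6 ('e'): repeat (last at 5), move window start to 6
  Position 6 ('e'): window [6,6] length 1
Longest substring with no repeats: "gbde" with length 4

4


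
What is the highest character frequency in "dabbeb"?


Input: dabbeb
Character counts:
  'a': 1
  'b': 3
  'd': 1
  'e': 1
Maximum frequency: 3

3


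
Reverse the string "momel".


Input: momel
Reading characters right to left:
  Position 4: 'l'
  Position 3: 'e'
  Position 2: 'm'
  Position 1: 'o'
  Position 0: 'm'
Reversed: lemom

lemom


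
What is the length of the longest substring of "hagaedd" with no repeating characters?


Input: "hagaedd"
Sliding window (track last position of each char):
  Position 0 ('h'): window [0,0] length 1 -- new best
  Position 1 ('a'): window [0,1] length 2 -- new best
  Position 2 ('g'): window [0,2] length 3 -- new best
  Position 3 ('a'): repeat (last at 1), move window start to 2
  Position 3 ('a'): window [2,3] length 2
  Position 4 ('e'): window [2,4] length 3
  Position 5 ('d'): window [2,5] length 4 -- new best
  Position 6 ('d'): repeat (last at 5), move window start to 6
  Position 6 ('d'): window [6,6] length 1
Longest substring with no repeats: "gaed" with length 4

4


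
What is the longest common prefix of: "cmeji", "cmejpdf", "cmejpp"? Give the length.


Words: cmeji, cmejpdf, cmejpp
  Position 0: all 'c' => match
  Position 1: all 'm' => match
  Position 2: all 'e' => match
  Position 3: all 'j' => match
  Position 4: ('i', 'p', 'p') => mismatch, stop
LCP = "cmej" (length 4)

4


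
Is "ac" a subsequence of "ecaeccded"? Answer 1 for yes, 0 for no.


Check if "ac" is a subsequence of "ecaeccded"
Greedy scan:
  Position 0 ('e'): no match needed
  Position 1 ('c'): no match needed
  Position 2 ('a'): matches sub[0] = 'a'
  Position 3 ('e'): no match needed
  Position 4 ('c'): matches sub[1] = 'c'
  Position 5 ('c'): no match needed
  Position 6 ('d'): no match needed
  Position 7 ('e'): no match needed
  Position 8 ('d'): no match needed
All 2 characters matched => is a subsequence

1


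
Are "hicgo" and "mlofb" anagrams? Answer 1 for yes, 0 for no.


Strings: "hicgo", "mlofb"
Sorted first:  cghio
Sorted second: bflmo
Differ at position 0: 'c' vs 'b' => not anagrams

0


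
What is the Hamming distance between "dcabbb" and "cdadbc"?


Comparing "dcabbb" and "cdadbc" position by position:
  Position 0: 'd' vs 'c' => differ
  Position 1: 'c' vs 'd' => differ
  Position 2: 'a' vs 'a' => same
  Position 3: 'b' vs 'd' => differ
  Position 4: 'b' vs 'b' => same
  Position 5: 'b' vs 'c' => differ
Total differences (Hamming distance): 4

4


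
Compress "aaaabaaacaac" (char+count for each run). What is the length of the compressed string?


Input: aaaabaaacaac
Runs:
  'a' x 4 => "a4"
  'b' x 1 => "b1"
  'a' x 3 => "a3"
  'c' x 1 => "c1"
  'a' x 2 => "a2"
  'c' x 1 => "c1"
Compressed: "a4b1a3c1a2c1"
Compressed length: 12

12


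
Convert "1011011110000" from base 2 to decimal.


Input: "1011011110000" in base 2
Positional expansion:
  Digit '1' (value 1) x 2^12 = 4096
  Digit '0' (value 0) x 2^11 = 0
  Digit '1' (value 1) x 2^10 = 1024
  Digit '1' (value 1) x 2^9 = 512
  Digit '0' (value 0) x 2^8 = 0
  Digit '1' (value 1) x 2^7 = 128
  Digit '1' (value 1) x 2^6 = 64
  Digit '1' (value 1) x 2^5 = 32
  Digit '1' (value 1) x 2^4 = 16
  Digit '0' (value 0) x 2^3 = 0
  Digit '0' (value 0) x 2^2 = 0
  Digit '0' (value 0) x 2^1 = 0
  Digit '0' (value 0) x 2^0 = 0
Sum = 5872

5872


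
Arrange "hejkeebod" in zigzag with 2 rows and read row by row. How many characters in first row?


Zigzag "hejkeebod" into 2 rows:
Placing characters:
  'h' => row 0
  'e' => row 1
  'j' => row 0
  'k' => row 1
  'e' => row 0
  'e' => row 1
  'b' => row 0
  'o' => row 1
  'd' => row 0
Rows:
  Row 0: "hjebd"
  Row 1: "ekeo"
First row length: 5

5


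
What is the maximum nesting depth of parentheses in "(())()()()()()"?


Input: "(())()()()()()"
Tracking depth:
  Position 0 '(': depth becomes 1
  Position 1 '(': depth becomes 2
  Position 2 ')': depth becomes 1
  Position 3 ')': depth becomes 0
  Position 4 '(': depth becomes 1
  Position 5 ')': depth becomes 0
  Position 6 '(': depth becomes 1
  Position 7 ')': depth becomes 0
  Position 8 '(': depth becomes 1
  Position 9 ')': depth becomes 0
  Position 10 '(': depth becomes 1
  Position 11 ')': depth becomes 0
  Position 12 '(': depth becomes 1
  Position 13 ')': depth becomes 0
Maximum depth reached: 2

2


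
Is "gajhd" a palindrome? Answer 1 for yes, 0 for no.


Input: gajhd
Reversed: dhjag
  Compare pos 0 ('g') with pos 4 ('d'): MISMATCH
  Compare pos 1 ('a') with pos 3 ('h'): MISMATCH
Result: not a palindrome

0


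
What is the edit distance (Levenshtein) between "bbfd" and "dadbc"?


Computing edit distance: "bbfd" -> "dadbc"
DP table:
           d    a    d    b    c
      0    1    2    3    4    5
  b   1    1    2    3    3    4
  b   2    2    2    3    3    4
  f   3    3    3    3    4    4
  d   4    3    4    3    4    5
Edit distance = dp[4][5] = 5

5


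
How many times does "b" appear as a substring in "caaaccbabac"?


Searching for "b" in "caaaccbabac"
Scanning each position:
  Position 0: "c" => no
  Position 1: "a" => no
  Position 2: "a" => no
  Position 3: "a" => no
  Position 4: "c" => no
  Position 5: "c" => no
  Position 6: "b" => MATCH
  Position 7: "a" => no
  Position 8: "b" => MATCH
  Position 9: "a" => no
  Position 10: "c" => no
Total occurrences: 2

2


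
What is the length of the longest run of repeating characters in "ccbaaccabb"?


Input: "ccbaaccabb"
Scanning for longest run:
  Position 1 ('c'): continues run of 'c', length=2
  Position 2 ('b'): new char, reset run to 1
  Position 3 ('a'): new char, reset run to 1
  Position 4 ('a'): continues run of 'a', length=2
  Position 5 ('c'): new char, reset run to 1
  Position 6 ('c'): continues run of 'c', length=2
  Position 7 ('a'): new char, reset run to 1
  Position 8 ('b'): new char, reset run to 1
  Position 9 ('b'): continues run of 'b', length=2
Longest run: 'c' with length 2

2


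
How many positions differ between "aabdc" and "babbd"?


Comparing "aabdc" and "babbd" position by position:
  Position 0: 'a' vs 'b' => DIFFER
  Position 1: 'a' vs 'a' => same
  Position 2: 'b' vs 'b' => same
  Position 3: 'd' vs 'b' => DIFFER
  Position 4: 'c' vs 'd' => DIFFER
Positions that differ: 3

3


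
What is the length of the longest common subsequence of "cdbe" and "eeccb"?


LCS of "cdbe" and "eeccb"
DP table:
           e    e    c    c    b
      0    0    0    0    0    0
  c   0    0    0    1    1    1
  d   0    0    0    1    1    1
  b   0    0    0    1    1    2
  e   0    1    1    1    1    2
LCS length = dp[4][5] = 2

2


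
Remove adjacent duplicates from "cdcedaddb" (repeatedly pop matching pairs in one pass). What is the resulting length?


Input: cdcedaddb
Stack-based adjacent duplicate removal:
  Read 'c': push. Stack: c
  Read 'd': push. Stack: cd
  Read 'c': push. Stack: cdc
  Read 'e': push. Stack: cdce
  Read 'd': push. Stack: cdced
  Read 'a': push. Stack: cdceda
  Read 'd': push. Stack: cdcedad
  Read 'd': matches stack top 'd' => pop. Stack: cdceda
  Read 'b': push. Stack: cdcedab
Final stack: "cdcedab" (length 7)

7


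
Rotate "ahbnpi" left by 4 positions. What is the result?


Input: "ahbnpi", rotate left by 4
First 4 characters: "ahbn"
Remaining characters: "pi"
Concatenate remaining + first: "pi" + "ahbn" = "piahbn"

piahbn


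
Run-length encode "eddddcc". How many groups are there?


Input: eddddcc
Scanning for consecutive runs:
  Group 1: 'e' x 1 (positions 0-0)
  Group 2: 'd' x 4 (positions 1-4)
  Group 3: 'c' x 2 (positions 5-6)
Total groups: 3

3


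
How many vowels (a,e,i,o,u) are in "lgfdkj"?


Input: lgfdkj
Checking each character:
  'l' at position 0: consonant
  'g' at position 1: consonant
  'f' at position 2: consonant
  'd' at position 3: consonant
  'k' at position 4: consonant
  'j' at position 5: consonant
Total vowels: 0

0


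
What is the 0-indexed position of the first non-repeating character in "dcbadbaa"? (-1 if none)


Input: dcbadbaa
Character frequencies:
  'a': 3
  'b': 2
  'c': 1
  'd': 2
Scanning left to right for freq == 1:
  Position 0 ('d'): freq=2, skip
  Position 1 ('c'): unique! => answer = 1

1


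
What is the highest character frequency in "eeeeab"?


Input: eeeeab
Character counts:
  'a': 1
  'b': 1
  'e': 4
Maximum frequency: 4

4


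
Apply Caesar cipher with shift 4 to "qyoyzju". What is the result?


Caesar cipher: shift "qyoyzju" by 4
  'q' (pos 16) + 4 = pos 20 = 'u'
  'y' (pos 24) + 4 = pos 2 = 'c'
  'o' (pos 14) + 4 = pos 18 = 's'
  'y' (pos 24) + 4 = pos 2 = 'c'
  'z' (pos 25) + 4 = pos 3 = 'd'
  'j' (pos 9) + 4 = pos 13 = 'n'
  'u' (pos 20) + 4 = pos 24 = 'y'
Result: ucscdny

ucscdny


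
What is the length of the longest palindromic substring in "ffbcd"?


Input: "ffbcd"
Checking substrings for palindromes:
  [0:2] "ff" (len 2) => palindrome
Longest palindromic substring: "ff" with length 2

2


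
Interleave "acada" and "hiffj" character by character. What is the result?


Interleaving "acada" and "hiffj":
  Position 0: 'a' from first, 'h' from second => "ah"
  Position 1: 'c' from first, 'i' from second => "ci"
  Position 2: 'a' from first, 'f' from second => "af"
  Position 3: 'd' from first, 'f' from second => "df"
  Position 4: 'a' from first, 'j' from second => "aj"
Result: ahciafdfaj

ahciafdfaj


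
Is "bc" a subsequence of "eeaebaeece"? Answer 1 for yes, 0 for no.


Check if "bc" is a subsequence of "eeaebaeece"
Greedy scan:
  Position 0 ('e'): no match needed
  Position 1 ('e'): no match needed
  Position 2 ('a'): no match needed
  Position 3 ('e'): no match needed
  Position 4 ('b'): matches sub[0] = 'b'
  Position 5 ('a'): no match needed
  Position 6 ('e'): no match needed
  Position 7 ('e'): no match needed
  Position 8 ('c'): matches sub[1] = 'c'
  Position 9 ('e'): no match needed
All 2 characters matched => is a subsequence

1


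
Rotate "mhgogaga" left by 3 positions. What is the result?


Input: "mhgogaga", rotate left by 3
First 3 characters: "mhg"
Remaining characters: "ogaga"
Concatenate remaining + first: "ogaga" + "mhg" = "ogagamhg"

ogagamhg


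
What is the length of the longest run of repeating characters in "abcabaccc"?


Input: "abcabaccc"
Scanning for longest run:
  Position 1 ('b'): new char, reset run to 1
  Position 2 ('c'): new char, reset run to 1
  Position 3 ('a'): new char, reset run to 1
  Position 4 ('b'): new char, reset run to 1
  Position 5 ('a'): new char, reset run to 1
  Position 6 ('c'): new char, reset run to 1
  Position 7 ('c'): continues run of 'c', length=2
  Position 8 ('c'): continues run of 'c', length=3
Longest run: 'c' with length 3

3


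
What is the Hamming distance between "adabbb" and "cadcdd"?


Comparing "adabbb" and "cadcdd" position by position:
  Position 0: 'a' vs 'c' => differ
  Position 1: 'd' vs 'a' => differ
  Position 2: 'a' vs 'd' => differ
  Position 3: 'b' vs 'c' => differ
  Position 4: 'b' vs 'd' => differ
  Position 5: 'b' vs 'd' => differ
Total differences (Hamming distance): 6

6


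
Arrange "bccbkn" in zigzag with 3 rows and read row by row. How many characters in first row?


Zigzag "bccbkn" into 3 rows:
Placing characters:
  'b' => row 0
  'c' => row 1
  'c' => row 2
  'b' => row 1
  'k' => row 0
  'n' => row 1
Rows:
  Row 0: "bk"
  Row 1: "cbn"
  Row 2: "c"
First row length: 2

2


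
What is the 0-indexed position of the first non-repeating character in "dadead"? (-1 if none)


Input: dadead
Character frequencies:
  'a': 2
  'd': 3
  'e': 1
Scanning left to right for freq == 1:
  Position 0 ('d'): freq=3, skip
  Position 1 ('a'): freq=2, skip
  Position 2 ('d'): freq=3, skip
  Position 3 ('e'): unique! => answer = 3

3


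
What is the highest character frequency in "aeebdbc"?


Input: aeebdbc
Character counts:
  'a': 1
  'b': 2
  'c': 1
  'd': 1
  'e': 2
Maximum frequency: 2

2


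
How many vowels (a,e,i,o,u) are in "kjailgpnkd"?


Input: kjailgpnkd
Checking each character:
  'k' at position 0: consonant
  'j' at position 1: consonant
  'a' at position 2: vowel (running total: 1)
  'i' at position 3: vowel (running total: 2)
  'l' at position 4: consonant
  'g' at position 5: consonant
  'p' at position 6: consonant
  'n' at position 7: consonant
  'k' at position 8: consonant
  'd' at position 9: consonant
Total vowels: 2

2


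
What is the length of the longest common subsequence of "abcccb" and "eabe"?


LCS of "abcccb" and "eabe"
DP table:
           e    a    b    e
      0    0    0    0    0
  a   0    0    1    1    1
  b   0    0    1    2    2
  c   0    0    1    2    2
  c   0    0    1    2    2
  c   0    0    1    2    2
  b   0    0    1    2    2
LCS length = dp[6][4] = 2

2
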